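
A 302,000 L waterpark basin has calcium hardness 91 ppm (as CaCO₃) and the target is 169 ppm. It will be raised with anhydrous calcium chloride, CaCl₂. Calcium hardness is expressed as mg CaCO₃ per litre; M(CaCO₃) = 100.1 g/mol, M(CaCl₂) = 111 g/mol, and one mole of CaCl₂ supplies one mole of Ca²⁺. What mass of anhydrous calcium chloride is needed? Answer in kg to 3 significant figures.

26.1 kg

Hardness to add: (169 − 91) = 78 mg/L as CaCO₃ × 302,000 L = 23,560 g as CaCO₃.
Moles of Ca²⁺ (1 mol Ca²⁺ ≡ 1 mol CaCO₃): 23,560 / 100.1 g/mol = 235.3 mol.
Mass of CaCl₂: 235.3 × 111 = 26,120 g.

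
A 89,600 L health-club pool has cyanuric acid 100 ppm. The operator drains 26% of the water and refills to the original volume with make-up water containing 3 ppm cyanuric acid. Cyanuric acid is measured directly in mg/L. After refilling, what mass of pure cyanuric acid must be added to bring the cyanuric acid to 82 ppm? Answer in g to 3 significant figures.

After draining 26% and refilling: 100 × 0.74 + 3 × 0.26 = 74.78 ppm.
Deficit to target: 82 − 74.78 = 7.22 mg/L.
Mass: 7.22 mg/L × 89,600 L = 646.9 g cyanuric acid.

647 g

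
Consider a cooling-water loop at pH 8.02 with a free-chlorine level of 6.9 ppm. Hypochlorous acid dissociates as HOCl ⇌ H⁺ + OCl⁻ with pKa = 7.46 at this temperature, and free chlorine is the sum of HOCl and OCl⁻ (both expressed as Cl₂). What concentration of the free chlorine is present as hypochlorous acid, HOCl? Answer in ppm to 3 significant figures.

[OCl⁻]/[HOCl] = 10^(pH − pKa) = 10^(8.02 − 7.46) = 10^0.56 = 3.631.
Fraction as HOCl = 1 / (1 + 3.631) = 0.2159.
HOCl = 0.2159 × 6.9 ppm = 1.49 ppm.

1.49 ppm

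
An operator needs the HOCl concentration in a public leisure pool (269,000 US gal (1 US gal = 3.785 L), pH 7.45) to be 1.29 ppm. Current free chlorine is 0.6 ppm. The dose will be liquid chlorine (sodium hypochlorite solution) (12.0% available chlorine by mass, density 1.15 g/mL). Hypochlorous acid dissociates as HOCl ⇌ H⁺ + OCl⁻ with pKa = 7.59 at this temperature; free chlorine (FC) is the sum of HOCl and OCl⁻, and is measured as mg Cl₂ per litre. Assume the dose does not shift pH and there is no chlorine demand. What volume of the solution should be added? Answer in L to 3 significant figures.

12.0 L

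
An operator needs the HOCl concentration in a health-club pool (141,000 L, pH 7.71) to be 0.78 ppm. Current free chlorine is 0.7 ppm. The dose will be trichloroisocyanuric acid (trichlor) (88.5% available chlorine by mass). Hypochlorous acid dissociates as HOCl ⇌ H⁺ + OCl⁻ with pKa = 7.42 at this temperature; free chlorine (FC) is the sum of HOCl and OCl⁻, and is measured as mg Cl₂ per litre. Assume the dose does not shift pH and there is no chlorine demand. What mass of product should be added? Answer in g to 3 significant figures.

[OCl⁻]/[HOCl] = 10^(pH − pKa) = 10^(7.71 − 7.42) = 1.95; fraction as HOCl = 1/(1 + 1.95) = 0.339.
Free chlorine required for 0.78 ppm HOCl: 0.78 / 0.339 = 2.301 ppm.
FC to add: 2.301 − 0.7 = 1.601 mg/L as Cl₂.
Cl₂ equivalent: 1.601 mg/L × 141,000 L = 225.7 g.
Product at 88.5% available Cl: 225.7 / 0.885 = 255.1 g.

255 g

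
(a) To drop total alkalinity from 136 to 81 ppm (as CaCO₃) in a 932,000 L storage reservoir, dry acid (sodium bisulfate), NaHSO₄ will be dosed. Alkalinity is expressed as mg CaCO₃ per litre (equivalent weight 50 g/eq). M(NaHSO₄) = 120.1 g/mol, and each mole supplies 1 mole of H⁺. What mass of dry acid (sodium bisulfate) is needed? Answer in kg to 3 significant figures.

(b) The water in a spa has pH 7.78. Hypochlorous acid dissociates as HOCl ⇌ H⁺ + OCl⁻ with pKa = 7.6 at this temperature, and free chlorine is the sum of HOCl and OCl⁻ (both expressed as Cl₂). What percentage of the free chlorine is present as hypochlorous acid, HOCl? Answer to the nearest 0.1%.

(a) 123 kg; (b) 39.8%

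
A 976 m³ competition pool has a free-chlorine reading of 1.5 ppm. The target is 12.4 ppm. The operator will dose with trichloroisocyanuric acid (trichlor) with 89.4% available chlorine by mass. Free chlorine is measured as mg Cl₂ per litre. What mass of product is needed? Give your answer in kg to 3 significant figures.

Volume: 976 m³ = 976,000 L.
Chlorine deficit: 12.4 − 1.5 = 10.9 ppm = 10.9 mg/L as Cl₂.
Cl₂ equivalent needed: 10.9 mg/L × 976,000 L = 10,640,000 mg = 10,640 g.
Product at 89.4% available chlorine: 10,640 / 0.894 = 11,900 g.

11.9 kg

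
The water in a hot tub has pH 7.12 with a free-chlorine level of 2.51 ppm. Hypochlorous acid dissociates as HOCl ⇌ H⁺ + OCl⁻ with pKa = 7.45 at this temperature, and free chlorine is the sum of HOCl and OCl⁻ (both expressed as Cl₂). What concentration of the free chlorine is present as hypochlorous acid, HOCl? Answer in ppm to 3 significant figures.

[OCl⁻]/[HOCl] = 10^(pH − pKa) = 10^(7.12 − 7.45) = 10^-0.33 = 0.4677.
Fraction as HOCl = 1 / (1 + 0.4677) = 0.6813.
HOCl = 0.6813 × 2.51 ppm = 1.71 ppm.

1.71 ppm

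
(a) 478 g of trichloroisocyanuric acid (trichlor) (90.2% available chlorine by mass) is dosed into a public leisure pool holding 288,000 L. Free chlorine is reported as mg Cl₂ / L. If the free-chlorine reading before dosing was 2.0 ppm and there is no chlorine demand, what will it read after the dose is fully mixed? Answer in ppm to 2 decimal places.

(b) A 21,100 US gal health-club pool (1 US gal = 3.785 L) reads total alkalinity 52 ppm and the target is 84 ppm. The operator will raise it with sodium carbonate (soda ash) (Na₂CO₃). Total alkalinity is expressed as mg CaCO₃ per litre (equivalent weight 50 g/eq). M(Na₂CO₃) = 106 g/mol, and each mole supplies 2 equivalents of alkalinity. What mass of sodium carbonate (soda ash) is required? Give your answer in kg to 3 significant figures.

(a) 3.50 ppm; (b) 2.71 kg

(a) Available chlorine delivered: 478 g × 0.902 = 431.2 g as Cl₂.
(a) Concentration rise: 431.2 g / 288,000 L = 1.497 mg/L = 1.50 ppm.
(a) Final FC: 2.0 + 1.50 = 3.50 ppm.

(b) Volume: 21,100 US gal × 3.785 L/gal = 79,864 L.
(b) Alkalinity to add: (84 − 52) = 32 mg/L as CaCO₃ × 79,864 L = 2556 g as CaCO₃.
(b) Equivalents: 2556 g ÷ 50 g/eq = 51.11 eq.
(b) Each mole of Na₂CO₃ supplies 2 eq, so 51.11 / 2 = 25.56 mol.
(b) Mass: 25.56 mol × 106 g/mol = 2709 g.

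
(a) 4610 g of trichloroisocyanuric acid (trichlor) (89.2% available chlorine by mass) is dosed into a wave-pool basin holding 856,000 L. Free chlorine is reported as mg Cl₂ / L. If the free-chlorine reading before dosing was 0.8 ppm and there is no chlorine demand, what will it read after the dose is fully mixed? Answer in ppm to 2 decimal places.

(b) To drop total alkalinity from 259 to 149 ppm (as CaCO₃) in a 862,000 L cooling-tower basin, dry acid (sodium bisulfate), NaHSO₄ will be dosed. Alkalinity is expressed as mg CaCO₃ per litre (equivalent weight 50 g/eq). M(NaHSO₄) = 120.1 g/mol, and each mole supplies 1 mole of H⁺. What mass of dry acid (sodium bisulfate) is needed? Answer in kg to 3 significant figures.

(a) 5.60 ppm; (b) 228 kg

(a) Available chlorine delivered: 4610 g × 0.892 = 4112 g as Cl₂.
(a) Concentration rise: 4112 g / 856,000 L = 4.804 mg/L = 4.80 ppm.
(a) Final FC: 0.8 + 4.80 = 5.60 ppm.

(b) Alkalinity to neutralize: (259 − 149) = 110 mg/L as CaCO₃ × 862,000 L = 94,820 g as CaCO₃.
(b) Equivalents of H⁺ required: 94,820 ÷ 50 g/eq = 1896 eq = 1896 mol NaHSO₄.
(b) Mass of NaHSO₄: 1896 × 120.1 = 227,800 g.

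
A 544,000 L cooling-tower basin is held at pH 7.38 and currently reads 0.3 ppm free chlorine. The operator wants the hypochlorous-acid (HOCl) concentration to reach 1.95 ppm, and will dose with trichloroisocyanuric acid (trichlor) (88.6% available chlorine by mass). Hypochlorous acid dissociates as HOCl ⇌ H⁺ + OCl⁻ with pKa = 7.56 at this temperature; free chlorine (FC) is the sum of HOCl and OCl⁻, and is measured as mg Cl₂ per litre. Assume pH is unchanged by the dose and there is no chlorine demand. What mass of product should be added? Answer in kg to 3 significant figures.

1.80 kg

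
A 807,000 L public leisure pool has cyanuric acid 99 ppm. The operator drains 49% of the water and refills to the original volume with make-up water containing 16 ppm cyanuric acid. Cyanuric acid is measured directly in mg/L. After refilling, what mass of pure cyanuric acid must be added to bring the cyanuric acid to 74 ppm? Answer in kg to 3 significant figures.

12.6 kg

After draining 49% and refilling: 99 × 0.51 + 16 × 0.49 = 58.33 ppm.
Deficit to target: 74 − 58.33 = 15.67 mg/L.
Mass: 15.67 mg/L × 807,000 L = 12,650 g cyanuric acid.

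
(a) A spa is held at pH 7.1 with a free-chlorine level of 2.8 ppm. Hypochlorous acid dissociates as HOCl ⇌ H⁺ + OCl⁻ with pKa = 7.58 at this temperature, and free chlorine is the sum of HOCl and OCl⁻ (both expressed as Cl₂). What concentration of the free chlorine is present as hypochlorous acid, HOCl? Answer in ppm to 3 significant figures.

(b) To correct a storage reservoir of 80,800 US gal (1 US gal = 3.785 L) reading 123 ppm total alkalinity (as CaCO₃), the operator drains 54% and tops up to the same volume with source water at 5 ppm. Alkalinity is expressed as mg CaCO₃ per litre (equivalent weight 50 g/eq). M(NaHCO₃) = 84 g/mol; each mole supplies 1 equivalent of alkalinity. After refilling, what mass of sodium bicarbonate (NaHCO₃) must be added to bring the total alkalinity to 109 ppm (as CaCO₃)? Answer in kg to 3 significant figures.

(a) [OCl⁻]/[HOCl] = 10^(pH − pKa) = 10^(7.1 − 7.58) = 10^-0.48 = 0.3311.
(a) Fraction as HOCl = 1 / (1 + 0.3311) = 0.7512.
(a) HOCl = 0.7512 × 2.8 ppm = 2.103 ppm.

(b) Volume: 80,800 US gal × 3.785 L/gal = 305,828 L.
(b) After draining 54% and refilling: 123 × 0.46 + 5 × 0.54 = 59.28 ppm.
(b) Deficit to target: 109 − 59.28 = 49.72 mg/L.
(b) As CaCO₃: 49.72 mg/L × 305,828 L = 15,210 g; ÷ 50 g/eq ÷ 1 = 304.1 mol NaHCO₃.
(b) Mass: 304.1 × 84 = 25,550 g.

(a) 2.10 ppm; (b) 25.5 kg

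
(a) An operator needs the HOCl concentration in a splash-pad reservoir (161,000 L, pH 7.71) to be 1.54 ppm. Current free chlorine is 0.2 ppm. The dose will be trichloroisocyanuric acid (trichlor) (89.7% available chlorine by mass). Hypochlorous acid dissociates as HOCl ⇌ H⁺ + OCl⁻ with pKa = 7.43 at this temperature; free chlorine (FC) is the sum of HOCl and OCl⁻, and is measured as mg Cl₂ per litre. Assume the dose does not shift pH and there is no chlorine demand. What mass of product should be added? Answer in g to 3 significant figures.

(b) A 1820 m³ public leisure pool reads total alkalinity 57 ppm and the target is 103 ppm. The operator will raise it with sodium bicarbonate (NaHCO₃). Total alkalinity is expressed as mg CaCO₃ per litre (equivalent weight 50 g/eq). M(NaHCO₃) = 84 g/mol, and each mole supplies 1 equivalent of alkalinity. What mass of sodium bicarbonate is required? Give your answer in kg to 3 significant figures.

(a) [OCl⁻]/[HOCl] = 10^(pH − pKa) = 10^(7.71 − 7.43) = 1.905; fraction as HOCl = 1/(1 + 1.905) = 0.3442.
(a) Free chlorine required for 1.54 ppm HOCl: 1.54 / 0.3442 = 4.474 ppm.
(a) FC to add: 4.474 − 0.2 = 4.274 mg/L as Cl₂.
(a) Cl₂ equivalent: 4.274 mg/L × 161,000 L = 688.2 g.
(a) Product at 89.7% available Cl: 688.2 / 0.897 = 767.2 g.

(b) Volume: 1820 m³ = 1,820,000 L.
(b) Alkalinity to add: (103 − 57) = 46 mg/L as CaCO₃ × 1,820,000 L = 83,720 g as CaCO₃.
(b) Equivalents: 83,720 g ÷ 50 g/eq = 1674 eq.
(b) NaHCO₃ supplies 1 eq per mole → 1674 mol.
(b) Mass: 1674 mol × 84 g/mol = 140,600 g.

(a) 767 g; (b) 141 kg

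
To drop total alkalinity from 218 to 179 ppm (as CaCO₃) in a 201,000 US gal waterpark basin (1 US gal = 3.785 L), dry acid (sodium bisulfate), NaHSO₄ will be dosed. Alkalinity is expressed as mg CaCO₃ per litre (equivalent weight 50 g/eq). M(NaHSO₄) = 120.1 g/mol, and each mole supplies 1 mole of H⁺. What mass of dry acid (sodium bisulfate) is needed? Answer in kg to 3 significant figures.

71.3 kg

Volume: 201,000 US gal × 3.785 L/gal = 760,785 L.
Alkalinity to neutralize: (218 − 179) = 39 mg/L as CaCO₃ × 760,785 L = 29,670 g as CaCO₃.
Equivalents of H⁺ required: 29,670 ÷ 50 g/eq = 593.4 eq = 593.4 mol NaHSO₄.
Mass of NaHSO₄: 593.4 × 120.1 = 71,270 g.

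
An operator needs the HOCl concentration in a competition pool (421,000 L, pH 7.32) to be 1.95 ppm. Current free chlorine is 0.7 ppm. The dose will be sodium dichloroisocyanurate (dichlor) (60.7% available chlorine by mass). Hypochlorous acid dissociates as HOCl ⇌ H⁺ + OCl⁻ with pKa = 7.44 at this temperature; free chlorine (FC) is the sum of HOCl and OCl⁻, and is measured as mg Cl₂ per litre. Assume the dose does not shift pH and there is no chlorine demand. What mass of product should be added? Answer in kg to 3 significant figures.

[OCl⁻]/[HOCl] = 10^(pH − pKa) = 10^(7.32 − 7.44) = 0.7586; fraction as HOCl = 1/(1 + 0.7586) = 0.5686.
Free chlorine required for 1.95 ppm HOCl: 1.95 / 0.5686 = 3.429 ppm.
FC to add: 3.429 − 0.7 = 2.729 mg/L as Cl₂.
Cl₂ equivalent: 2.729 mg/L × 421,000 L = 1149 g.
Product at 60.7% available Cl: 1149 / 0.607 = 1893 g.

1.89 kg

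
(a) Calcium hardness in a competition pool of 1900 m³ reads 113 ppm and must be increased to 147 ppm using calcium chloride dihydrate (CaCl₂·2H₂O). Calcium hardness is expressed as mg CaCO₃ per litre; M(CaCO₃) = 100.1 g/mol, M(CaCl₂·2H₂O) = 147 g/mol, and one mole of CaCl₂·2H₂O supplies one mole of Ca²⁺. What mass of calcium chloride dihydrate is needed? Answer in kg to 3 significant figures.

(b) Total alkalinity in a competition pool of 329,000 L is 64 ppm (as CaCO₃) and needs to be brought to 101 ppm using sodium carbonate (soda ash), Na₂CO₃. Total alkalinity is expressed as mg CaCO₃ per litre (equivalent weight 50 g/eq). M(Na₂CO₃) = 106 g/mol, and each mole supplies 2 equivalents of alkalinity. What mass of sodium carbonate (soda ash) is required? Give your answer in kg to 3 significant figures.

(a) Volume: 1900 m³ = 1,900,000 L.
(a) Hardness to add: (147 − 113) = 34 mg/L as CaCO₃ × 1,900,000 L = 64,600 g as CaCO₃.
(a) Moles of Ca²⁺ (1 mol Ca²⁺ ≡ 1 mol CaCO₃): 64,600 / 100.1 g/mol = 645.4 mol.
(a) Mass of CaCl₂·2H₂O: 645.4 × 147 = 94,870 g.

(b) Alkalinity to add: (101 − 64) = 37 mg/L as CaCO₃ × 329,000 L = 12,170 g as CaCO₃.
(b) Equivalents: 12,170 g ÷ 50 g/eq = 243.5 eq.
(b) Each mole of Na₂CO₃ supplies 2 eq, so 243.5 / 2 = 121.7 mol.
(b) Mass: 121.7 mol × 106 g/mol = 12,900 g.

(a) 94.9 kg; (b) 12.9 kg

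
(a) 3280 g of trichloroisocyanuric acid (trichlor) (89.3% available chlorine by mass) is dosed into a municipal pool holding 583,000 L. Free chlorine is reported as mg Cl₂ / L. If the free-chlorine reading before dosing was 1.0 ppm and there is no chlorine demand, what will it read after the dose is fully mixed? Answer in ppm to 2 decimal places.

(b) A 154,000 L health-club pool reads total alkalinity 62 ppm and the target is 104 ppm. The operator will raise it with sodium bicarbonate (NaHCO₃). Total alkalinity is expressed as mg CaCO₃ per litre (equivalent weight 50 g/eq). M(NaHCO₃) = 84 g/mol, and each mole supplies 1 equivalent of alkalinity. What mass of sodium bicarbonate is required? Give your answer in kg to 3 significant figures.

(a) 6.02 ppm; (b) 10.9 kg

(a) Available chlorine delivered: 3280 g × 0.893 = 2929 g as Cl₂.
(a) Concentration rise: 2929 g / 583,000 L = 5.024 mg/L = 5.02 ppm.
(a) Final FC: 1.0 + 5.02 = 6.02 ppm.

(b) Alkalinity to add: (104 − 62) = 42 mg/L as CaCO₃ × 154,000 L = 6468 g as CaCO₃.
(b) Equivalents: 6468 g ÷ 50 g/eq = 129.4 eq.
(b) NaHCO₃ supplies 1 eq per mole → 129.4 mol.
(b) Mass: 129.4 mol × 84 g/mol = 10,870 g.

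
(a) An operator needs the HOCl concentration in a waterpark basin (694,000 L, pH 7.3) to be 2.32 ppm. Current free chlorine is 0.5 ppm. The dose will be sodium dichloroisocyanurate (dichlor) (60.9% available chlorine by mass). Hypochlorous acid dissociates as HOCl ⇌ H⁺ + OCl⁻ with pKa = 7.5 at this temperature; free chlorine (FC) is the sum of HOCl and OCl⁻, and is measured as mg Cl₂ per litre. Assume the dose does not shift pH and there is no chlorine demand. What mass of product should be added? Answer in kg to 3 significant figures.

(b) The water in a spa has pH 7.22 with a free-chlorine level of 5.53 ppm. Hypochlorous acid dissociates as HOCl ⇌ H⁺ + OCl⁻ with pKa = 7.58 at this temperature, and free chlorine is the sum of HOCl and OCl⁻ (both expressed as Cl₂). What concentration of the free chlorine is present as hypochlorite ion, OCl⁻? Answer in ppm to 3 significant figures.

(a) 3.74 kg; (b) 1.68 ppm

(a) [OCl⁻]/[HOCl] = 10^(pH − pKa) = 10^(7.3 − 7.5) = 0.631; fraction as HOCl = 1/(1 + 0.631) = 0.6131.
(a) Free chlorine required for 2.32 ppm HOCl: 2.32 / 0.6131 = 3.784 ppm.
(a) FC to add: 3.784 − 0.5 = 3.284 mg/L as Cl₂.
(a) Cl₂ equivalent: 3.284 mg/L × 694,000 L = 2279 g.
(a) Product at 60.9% available Cl: 2279 / 0.609 = 3742 g.

(b) [OCl⁻]/[HOCl] = 10^(pH − pKa) = 10^(7.22 − 7.58) = 10^-0.36 = 0.4365.
(b) Fraction as HOCl = 1 / (1 + 0.4365) = 0.6961.
(b) OCl⁻ = (1 − 0.6961) × 5.53 ppm = 1.68 ppm.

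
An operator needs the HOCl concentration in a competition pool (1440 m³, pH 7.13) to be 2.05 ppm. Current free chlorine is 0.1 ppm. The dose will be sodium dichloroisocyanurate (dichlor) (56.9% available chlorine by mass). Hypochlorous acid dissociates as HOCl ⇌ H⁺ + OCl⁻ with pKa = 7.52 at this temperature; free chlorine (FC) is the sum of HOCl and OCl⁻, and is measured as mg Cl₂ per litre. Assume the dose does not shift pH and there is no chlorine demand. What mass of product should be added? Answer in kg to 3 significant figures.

Volume: 1440 m³ = 1,440,000 L.
[OCl⁻]/[HOCl] = 10^(pH − pKa) = 10^(7.13 − 7.52) = 0.4074; fraction as HOCl = 1/(1 + 0.4074) = 0.7105.
Free chlorine required for 2.05 ppm HOCl: 2.05 / 0.7105 = 2.885 ppm.
FC to add: 2.885 − 0.1 = 2.785 mg/L as Cl₂.
Cl₂ equivalent: 2.785 mg/L × 1,440,000 L = 4011 g.
Product at 56.9% available Cl: 4011 / 0.569 = 7048 g.

7.05 kg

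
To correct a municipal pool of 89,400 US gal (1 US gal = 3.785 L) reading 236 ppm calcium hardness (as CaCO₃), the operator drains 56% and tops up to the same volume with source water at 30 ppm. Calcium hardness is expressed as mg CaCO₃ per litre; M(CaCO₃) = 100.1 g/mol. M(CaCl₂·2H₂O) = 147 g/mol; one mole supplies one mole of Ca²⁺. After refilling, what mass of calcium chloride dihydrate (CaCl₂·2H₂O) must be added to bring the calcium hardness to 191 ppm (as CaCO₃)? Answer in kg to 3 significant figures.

35.0 kg

Volume: 89,400 US gal × 3.785 L/gal = 338,379 L.
After draining 56% and refilling: 236 × 0.44 + 30 × 0.56 = 120.64 ppm.
Deficit to target: 191 − 120.64 = 70.36 mg/L.
As CaCO₃: 70.36 mg/L × 338,379 L = 23,810 g; ÷ 100.1 = 237.8 mol Ca²⁺.
Mass: 237.8 × 147 = 34,960 g.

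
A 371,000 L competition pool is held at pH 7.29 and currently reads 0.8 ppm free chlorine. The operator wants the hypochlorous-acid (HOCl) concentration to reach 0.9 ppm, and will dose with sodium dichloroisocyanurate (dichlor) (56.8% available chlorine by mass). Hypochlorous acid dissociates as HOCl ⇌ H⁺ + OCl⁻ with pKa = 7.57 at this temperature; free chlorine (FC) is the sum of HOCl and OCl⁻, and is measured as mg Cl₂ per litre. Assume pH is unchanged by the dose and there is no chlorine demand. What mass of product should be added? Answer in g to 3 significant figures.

[OCl⁻]/[HOCl] = 10^(pH − pKa) = 10^(7.29 − 7.57) = 0.5248; fraction as HOCl = 1/(1 + 0.5248) = 0.6558.
Free chlorine required for 0.9 ppm HOCl: 0.9 / 0.6558 = 1.372 ppm.
FC to add: 1.372 − 0.8 = 0.5723 mg/L as Cl₂.
Cl₂ equivalent: 0.5723 mg/L × 371,000 L = 212.3 g.
Product at 56.8% available Cl: 212.3 / 0.568 = 373.8 g.

374 g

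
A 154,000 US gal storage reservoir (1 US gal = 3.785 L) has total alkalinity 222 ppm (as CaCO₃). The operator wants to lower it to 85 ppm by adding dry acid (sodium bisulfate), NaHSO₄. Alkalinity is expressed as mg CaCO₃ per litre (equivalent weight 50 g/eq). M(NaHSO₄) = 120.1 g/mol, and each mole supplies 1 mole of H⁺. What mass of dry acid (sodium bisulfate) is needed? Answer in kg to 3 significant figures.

192 kg

Volume: 154,000 US gal × 3.785 L/gal = 582,890 L.
Alkalinity to neutralize: (222 − 85) = 137 mg/L as CaCO₃ × 582,890 L = 79,860 g as CaCO₃.
Equivalents of H⁺ required: 79,860 ÷ 50 g/eq = 1597 eq = 1597 mol NaHSO₄.
Mass of NaHSO₄: 1597 × 120.1 = 191,800 g.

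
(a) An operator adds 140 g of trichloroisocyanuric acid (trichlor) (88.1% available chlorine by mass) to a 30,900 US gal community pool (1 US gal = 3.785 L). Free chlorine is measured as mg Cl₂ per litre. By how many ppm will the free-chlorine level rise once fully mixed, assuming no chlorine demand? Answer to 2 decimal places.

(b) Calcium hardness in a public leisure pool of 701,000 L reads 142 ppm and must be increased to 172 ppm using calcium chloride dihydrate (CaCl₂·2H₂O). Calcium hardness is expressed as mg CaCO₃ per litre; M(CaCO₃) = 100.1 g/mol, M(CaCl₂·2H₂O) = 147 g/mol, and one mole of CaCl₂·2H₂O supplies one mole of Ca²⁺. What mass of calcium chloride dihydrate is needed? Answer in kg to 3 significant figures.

(a) 1.05 ppm; (b) 30.9 kg

(a) Volume: 30,900 US gal × 3.785 L/gal = 116,956 L.
(a) Available chlorine delivered: 140 g × 0.881 = 123.3 g as Cl₂.
(a) Concentration rise: 123.3 g / 116,956 L = 1.055 mg/L = 1.05 ppm.

(b) Hardness to add: (172 − 142) = 30 mg/L as CaCO₃ × 701,000 L = 21,030 g as CaCO₃.
(b) Moles of Ca²⁺ (1 mol Ca²⁺ ≡ 1 mol CaCO₃): 21,030 / 100.1 g/mol = 210.1 mol.
(b) Mass of CaCl₂·2H₂O: 210.1 × 147 = 30,880 g.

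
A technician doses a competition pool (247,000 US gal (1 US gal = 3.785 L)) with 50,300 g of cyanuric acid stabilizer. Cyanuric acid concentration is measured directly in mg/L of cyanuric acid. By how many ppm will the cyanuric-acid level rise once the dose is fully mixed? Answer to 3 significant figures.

Volume: 247,000 US gal × 3.785 L/gal = 934,895 L.
Rise: 50,300 g / 934,895 L × 1000 = 53.8 mg/L.

53.8 ppm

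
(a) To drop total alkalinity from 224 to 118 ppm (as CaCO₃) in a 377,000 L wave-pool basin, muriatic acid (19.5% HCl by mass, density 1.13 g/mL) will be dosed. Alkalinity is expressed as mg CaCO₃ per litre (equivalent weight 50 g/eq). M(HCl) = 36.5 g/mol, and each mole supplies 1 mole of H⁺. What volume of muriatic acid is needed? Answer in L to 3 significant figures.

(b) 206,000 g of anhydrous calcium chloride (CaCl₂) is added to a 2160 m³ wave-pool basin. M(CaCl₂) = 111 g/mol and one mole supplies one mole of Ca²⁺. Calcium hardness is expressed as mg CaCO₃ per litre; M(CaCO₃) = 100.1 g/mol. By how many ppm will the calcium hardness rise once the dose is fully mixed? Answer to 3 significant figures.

(a) 132 L; (b) 86.0 ppm

(a) Alkalinity to neutralize: (224 − 118) = 106 mg/L as CaCO₃ × 377,000 L = 39,960 g as CaCO₃.
(a) Equivalents of H⁺ required: 39,960 ÷ 50 g/eq = 799.2 eq = 799.2 mol HCl.
(a) Mass of HCl: 799.2 × 36.5 = 29,170 g.
(a) Mass of 19.5% solution: 29,170 / 0.195 = 149,600 g.
(a) Volume: 149,600 g ÷ 1.13 g/mL = 132,400 mL.

(b) Volume: 2160 m³ = 2,160,000 L.
(b) Moles of Ca²⁺: 206,000 g ÷ 111 g/mol = 1856 mol.
(b) As CaCO₃: 1856 mol × 100.1 g/mol = 185,800 g.
(b) Rise: 185,800 g / 2,160,000 L × 1000 = 86.01 mg/L.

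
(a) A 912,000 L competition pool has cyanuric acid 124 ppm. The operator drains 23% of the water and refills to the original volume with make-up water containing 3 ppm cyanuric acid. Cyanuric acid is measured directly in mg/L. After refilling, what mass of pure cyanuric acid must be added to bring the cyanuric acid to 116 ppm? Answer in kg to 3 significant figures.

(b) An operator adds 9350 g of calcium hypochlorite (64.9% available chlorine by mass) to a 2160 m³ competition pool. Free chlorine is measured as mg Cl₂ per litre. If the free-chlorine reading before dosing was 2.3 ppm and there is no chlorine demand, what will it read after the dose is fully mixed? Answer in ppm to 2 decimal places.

(a) After draining 23% and refilling: 124 × 0.77 + 3 × 0.23 = 96.17 ppm.
(a) Deficit to target: 116 − 96.17 = 19.83 mg/L.
(a) Mass: 19.83 mg/L × 912,000 L = 18,080 g cyanuric acid.

(b) Volume: 2160 m³ = 2,160,000 L.
(b) Available chlorine delivered: 9350 g × 0.649 = 6068 g as Cl₂.
(b) Concentration rise: 6068 g / 2,160,000 L = 2.809 mg/L = 2.81 ppm.
(b) Final FC: 2.3 + 2.81 = 5.11 ppm.

(a) 18.1 kg; (b) 5.11 ppm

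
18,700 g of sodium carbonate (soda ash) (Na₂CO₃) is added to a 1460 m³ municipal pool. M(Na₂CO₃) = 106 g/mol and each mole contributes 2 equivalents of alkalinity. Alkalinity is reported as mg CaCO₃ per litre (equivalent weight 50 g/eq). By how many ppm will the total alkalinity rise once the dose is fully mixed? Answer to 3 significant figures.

Volume: 1460 m³ = 1,460,000 L.
Moles of Na₂CO₃: 18,700 g ÷ 106 g/mol = 176.4 mol → 352.8 eq of alkalinity.
As CaCO₃: 352.8 eq × 50 g/eq = 17,640 g.
Rise: 17,640 g / 1,460,000 L × 1000 = 12.08 mg/L.

12.1 ppm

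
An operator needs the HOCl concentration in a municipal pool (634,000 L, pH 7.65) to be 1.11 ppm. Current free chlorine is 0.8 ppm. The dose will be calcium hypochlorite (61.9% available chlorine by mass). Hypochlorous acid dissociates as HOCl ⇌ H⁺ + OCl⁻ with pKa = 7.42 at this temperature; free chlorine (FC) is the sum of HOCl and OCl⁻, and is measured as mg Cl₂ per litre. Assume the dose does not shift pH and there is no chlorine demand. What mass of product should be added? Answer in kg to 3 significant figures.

2.25 kg

[OCl⁻]/[HOCl] = 10^(pH − pKa) = 10^(7.65 − 7.42) = 1.698; fraction as HOCl = 1/(1 + 1.698) = 0.3706.
Free chlorine required for 1.11 ppm HOCl: 1.11 / 0.3706 = 2.995 ppm.
FC to add: 2.995 − 0.8 = 2.195 mg/L as Cl₂.
Cl₂ equivalent: 2.195 mg/L × 634,000 L = 1392 g.
Product at 61.9% available Cl: 1392 / 0.619 = 2248 g.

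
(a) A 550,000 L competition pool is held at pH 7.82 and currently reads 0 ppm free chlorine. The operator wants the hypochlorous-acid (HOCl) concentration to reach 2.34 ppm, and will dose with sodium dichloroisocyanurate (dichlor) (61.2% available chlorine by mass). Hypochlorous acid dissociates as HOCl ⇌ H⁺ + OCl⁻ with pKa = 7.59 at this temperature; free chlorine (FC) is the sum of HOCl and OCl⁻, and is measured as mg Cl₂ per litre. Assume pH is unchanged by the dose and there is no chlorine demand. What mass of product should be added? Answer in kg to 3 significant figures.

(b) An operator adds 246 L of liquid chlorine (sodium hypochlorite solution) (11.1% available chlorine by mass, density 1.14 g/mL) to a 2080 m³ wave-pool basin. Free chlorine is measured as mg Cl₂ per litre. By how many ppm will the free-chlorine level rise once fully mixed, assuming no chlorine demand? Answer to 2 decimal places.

(a) 5.67 kg; (b) 14.97 ppm

(a) [OCl⁻]/[HOCl] = 10^(pH − pKa) = 10^(7.82 − 7.59) = 1.698; fraction as HOCl = 1/(1 + 1.698) = 0.3706.
(a) Free chlorine required for 2.34 ppm HOCl: 2.34 / 0.3706 = 6.314 ppm.
(a) FC to add: 6.314 − 0 = 6.314 mg/L as Cl₂.
(a) Cl₂ equivalent: 6.314 mg/L × 550,000 L = 3473 g.
(a) Product at 61.2% available Cl: 3473 / 0.612 = 5674 g.

(b) Volume: 2080 m³ = 2,080,000 L.
(b) Mass of solution: 246 L × 1000 mL/L × 1.14 g/mL = 280,400 g.
(b) Available chlorine delivered: 280,400 g × 0.111 = 31,130 g as Cl₂.
(b) Concentration rise: 31,130 g / 2,080,000 L = 14.97 mg/L = 14.97 ppm.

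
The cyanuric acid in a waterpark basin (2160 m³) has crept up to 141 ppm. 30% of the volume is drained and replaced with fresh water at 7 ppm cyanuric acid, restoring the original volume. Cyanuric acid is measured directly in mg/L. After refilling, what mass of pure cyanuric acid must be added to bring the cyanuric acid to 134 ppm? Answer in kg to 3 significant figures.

71.7 kg

Volume: 2160 m³ = 2,160,000 L.
After draining 30% and refilling: 141 × 0.70 + 7 × 0.30 = 100.8 ppm.
Deficit to target: 134 − 100.8 = 33.2 mg/L.
Mass: 33.2 mg/L × 2,160,000 L = 71,710 g cyanuric acid.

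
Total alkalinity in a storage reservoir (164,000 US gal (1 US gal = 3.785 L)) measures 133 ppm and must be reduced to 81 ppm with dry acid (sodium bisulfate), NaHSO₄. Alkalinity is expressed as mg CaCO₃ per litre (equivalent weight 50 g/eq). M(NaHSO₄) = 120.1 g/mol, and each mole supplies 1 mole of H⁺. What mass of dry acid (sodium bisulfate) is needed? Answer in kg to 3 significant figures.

77.5 kg

Volume: 164,000 US gal × 3.785 L/gal = 620,740 L.
Alkalinity to neutralize: (133 − 81) = 52 mg/L as CaCO₃ × 620,740 L = 32,280 g as CaCO₃.
Equivalents of H⁺ required: 32,280 ÷ 50 g/eq = 645.6 eq = 645.6 mol NaHSO₄.
Mass of NaHSO₄: 645.6 × 120.1 = 77,530 g.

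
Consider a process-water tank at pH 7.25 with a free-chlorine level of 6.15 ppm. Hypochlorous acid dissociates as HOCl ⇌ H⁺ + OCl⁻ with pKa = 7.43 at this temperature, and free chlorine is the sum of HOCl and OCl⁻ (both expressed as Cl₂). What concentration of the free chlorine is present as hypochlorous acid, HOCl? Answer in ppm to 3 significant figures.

3.70 ppm

[OCl⁻]/[HOCl] = 10^(pH − pKa) = 10^(7.25 − 7.43) = 10^-0.18 = 0.6607.
Fraction as HOCl = 1 / (1 + 0.6607) = 0.6022.
HOCl = 0.6022 × 6.15 ppm = 3.703 ppm.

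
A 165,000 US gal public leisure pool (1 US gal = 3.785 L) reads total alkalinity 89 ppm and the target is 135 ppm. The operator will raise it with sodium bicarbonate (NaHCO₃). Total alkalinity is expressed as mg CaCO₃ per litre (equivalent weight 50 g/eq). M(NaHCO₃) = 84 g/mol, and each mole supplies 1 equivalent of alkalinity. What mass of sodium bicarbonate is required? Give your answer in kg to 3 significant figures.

48.3 kg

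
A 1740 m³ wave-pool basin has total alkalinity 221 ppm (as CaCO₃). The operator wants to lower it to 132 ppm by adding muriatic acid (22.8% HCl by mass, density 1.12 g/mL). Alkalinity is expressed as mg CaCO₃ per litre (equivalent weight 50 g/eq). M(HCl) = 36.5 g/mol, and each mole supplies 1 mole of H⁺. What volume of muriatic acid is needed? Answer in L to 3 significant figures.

Volume: 1740 m³ = 1,740,000 L.
Alkalinity to neutralize: (221 − 132) = 89 mg/L as CaCO₃ × 1,740,000 L = 154,900 g as CaCO₃.
Equivalents of H⁺ required: 154,900 ÷ 50 g/eq = 3097 eq = 3097 mol HCl.
Mass of HCl: 3097 × 36.5 = 113,000 g.
Mass of 22.8% solution: 113,000 / 0.228 = 495,800 g.
Volume: 495,800 g ÷ 1.12 g/mL = 442,700 mL.

443 L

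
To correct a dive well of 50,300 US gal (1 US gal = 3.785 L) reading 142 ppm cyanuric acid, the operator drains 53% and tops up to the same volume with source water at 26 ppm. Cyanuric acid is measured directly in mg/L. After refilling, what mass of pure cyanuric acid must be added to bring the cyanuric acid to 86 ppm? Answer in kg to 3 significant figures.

1.04 kg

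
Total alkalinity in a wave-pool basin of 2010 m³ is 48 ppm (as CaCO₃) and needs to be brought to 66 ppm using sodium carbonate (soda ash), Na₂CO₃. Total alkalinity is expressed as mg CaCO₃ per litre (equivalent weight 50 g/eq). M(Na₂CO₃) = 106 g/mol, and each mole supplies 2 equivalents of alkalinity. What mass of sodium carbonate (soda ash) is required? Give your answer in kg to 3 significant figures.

Volume: 2010 m³ = 2,010,000 L.
Alkalinity to add: (66 − 48) = 18 mg/L as CaCO₃ × 2,010,000 L = 36,180 g as CaCO₃.
Equivalents: 36,180 g ÷ 50 g/eq = 723.6 eq.
Each mole of Na₂CO₃ supplies 2 eq, so 723.6 / 2 = 361.8 mol.
Mass: 361.8 mol × 106 g/mol = 38,350 g.

38.4 kg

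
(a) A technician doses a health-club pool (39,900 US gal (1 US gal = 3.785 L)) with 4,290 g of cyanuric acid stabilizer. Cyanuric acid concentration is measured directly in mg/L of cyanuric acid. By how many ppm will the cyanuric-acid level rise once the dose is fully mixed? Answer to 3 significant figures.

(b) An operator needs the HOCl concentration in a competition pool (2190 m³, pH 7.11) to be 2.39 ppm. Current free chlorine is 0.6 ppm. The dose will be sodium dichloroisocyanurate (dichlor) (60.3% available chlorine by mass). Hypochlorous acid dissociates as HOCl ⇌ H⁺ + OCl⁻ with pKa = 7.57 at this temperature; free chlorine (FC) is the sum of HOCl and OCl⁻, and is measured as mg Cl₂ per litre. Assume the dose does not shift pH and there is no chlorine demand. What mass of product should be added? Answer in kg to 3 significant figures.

(a) Volume: 39,900 US gal × 3.785 L/gal = 151,022 L.
(a) Rise: 4,290 g / 151,022 L × 1000 = 28.41 mg/L.

(b) Volume: 2190 m³ = 2,190,000 L.
(b) [OCl⁻]/[HOCl] = 10^(pH − pKa) = 10^(7.11 − 7.57) = 0.3467; fraction as HOCl = 1/(1 + 0.3467) = 0.7425.
(b) Free chlorine required for 2.39 ppm HOCl: 2.39 / 0.7425 = 3.219 ppm.
(b) FC to add: 3.219 − 0.6 = 2.619 mg/L as Cl₂.
(b) Cl₂ equivalent: 2.619 mg/L × 2,190,000 L = 5735 g.
(b) Product at 60.3% available Cl: 5735 / 0.603 = 9511 g.

(a) 28.4 ppm; (b) 9.51 kg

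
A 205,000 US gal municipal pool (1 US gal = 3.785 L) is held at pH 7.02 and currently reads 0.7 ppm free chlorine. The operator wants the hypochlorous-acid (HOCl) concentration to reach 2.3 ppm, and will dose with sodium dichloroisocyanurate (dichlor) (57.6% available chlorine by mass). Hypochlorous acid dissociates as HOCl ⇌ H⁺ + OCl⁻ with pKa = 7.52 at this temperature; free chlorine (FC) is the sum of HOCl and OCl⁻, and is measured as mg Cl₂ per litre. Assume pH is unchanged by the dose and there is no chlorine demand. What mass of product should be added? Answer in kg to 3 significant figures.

3.14 kg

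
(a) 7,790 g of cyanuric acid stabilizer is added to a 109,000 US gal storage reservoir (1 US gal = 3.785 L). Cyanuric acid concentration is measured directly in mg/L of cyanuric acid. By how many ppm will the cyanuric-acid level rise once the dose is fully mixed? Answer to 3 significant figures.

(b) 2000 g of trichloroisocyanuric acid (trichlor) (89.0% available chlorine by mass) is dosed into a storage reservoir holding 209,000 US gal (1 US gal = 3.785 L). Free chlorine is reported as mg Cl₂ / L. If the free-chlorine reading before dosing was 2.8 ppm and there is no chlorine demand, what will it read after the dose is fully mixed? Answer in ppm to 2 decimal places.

(a) Volume: 109,000 US gal × 3.785 L/gal = 412,565 L.
(a) Rise: 7,790 g / 412,565 L × 1000 = 18.88 mg/L.

(b) Volume: 209,000 US gal × 3.785 L/gal = 791,065 L.
(b) Available chlorine delivered: 2000 g × 0.89 = 1780 g as Cl₂.
(b) Concentration rise: 1780 g / 791,065 L = 2.25 mg/L = 2.25 ppm.
(b) Final FC: 2.8 + 2.25 = 5.05 ppm.

(a) 18.9 ppm; (b) 5.05 ppm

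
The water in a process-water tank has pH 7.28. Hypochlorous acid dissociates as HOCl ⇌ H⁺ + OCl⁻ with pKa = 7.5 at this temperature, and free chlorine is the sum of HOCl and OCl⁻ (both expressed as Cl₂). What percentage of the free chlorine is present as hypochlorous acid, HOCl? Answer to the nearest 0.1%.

62.4%

[OCl⁻]/[HOCl] = 10^(pH − pKa) = 10^(7.28 − 7.5) = 10^-0.22 = 0.6026.
Fraction as HOCl = 1 / (1 + 0.6026) = 0.624.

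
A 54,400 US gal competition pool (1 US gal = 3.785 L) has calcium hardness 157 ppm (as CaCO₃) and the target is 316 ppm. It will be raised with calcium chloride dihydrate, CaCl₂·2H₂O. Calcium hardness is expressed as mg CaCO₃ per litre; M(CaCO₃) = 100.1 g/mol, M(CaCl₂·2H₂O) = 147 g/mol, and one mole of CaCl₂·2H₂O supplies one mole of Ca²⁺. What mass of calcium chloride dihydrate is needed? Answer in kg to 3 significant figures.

48.1 kg

Volume: 54,400 US gal × 3.785 L/gal = 205,904 L.
Hardness to add: (316 − 157) = 159 mg/L as CaCO₃ × 205,904 L = 32,740 g as CaCO₃.
Moles of Ca²⁺ (1 mol Ca²⁺ ≡ 1 mol CaCO₃): 32,740 / 100.1 g/mol = 327.1 mol.
Mass of CaCl₂·2H₂O: 327.1 × 147 = 48,080 g.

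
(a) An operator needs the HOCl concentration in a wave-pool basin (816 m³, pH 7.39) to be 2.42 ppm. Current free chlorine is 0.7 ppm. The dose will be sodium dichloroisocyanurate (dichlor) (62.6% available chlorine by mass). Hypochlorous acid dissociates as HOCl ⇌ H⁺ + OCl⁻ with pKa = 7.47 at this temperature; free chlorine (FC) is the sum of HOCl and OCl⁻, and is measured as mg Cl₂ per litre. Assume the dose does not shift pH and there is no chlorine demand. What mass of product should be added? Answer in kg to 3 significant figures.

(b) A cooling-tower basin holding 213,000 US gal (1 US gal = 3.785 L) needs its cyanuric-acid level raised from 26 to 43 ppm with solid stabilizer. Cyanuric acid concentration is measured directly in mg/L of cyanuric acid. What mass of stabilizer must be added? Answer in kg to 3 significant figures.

(a) 4.87 kg; (b) 13.7 kg

(a) Volume: 816 m³ = 816,000 L.
(a) [OCl⁻]/[HOCl] = 10^(pH − pKa) = 10^(7.39 − 7.47) = 0.8318; fraction as HOCl = 1/(1 + 0.8318) = 0.5459.
(a) Free chlorine required for 2.42 ppm HOCl: 2.42 / 0.5459 = 4.433 ppm.
(a) FC to add: 4.433 − 0.7 = 3.733 mg/L as Cl₂.
(a) Cl₂ equivalent: 3.733 mg/L × 816,000 L = 3046 g.
(a) Product at 62.6% available Cl: 3046 / 0.626 = 4866 g.

(b) Volume: 213,000 US gal × 3.785 L/gal = 806,205 L.
(b) CYA to add: (43 − 26) = 17 mg/L × 806,205 L = 13,710 g cyanuric acid.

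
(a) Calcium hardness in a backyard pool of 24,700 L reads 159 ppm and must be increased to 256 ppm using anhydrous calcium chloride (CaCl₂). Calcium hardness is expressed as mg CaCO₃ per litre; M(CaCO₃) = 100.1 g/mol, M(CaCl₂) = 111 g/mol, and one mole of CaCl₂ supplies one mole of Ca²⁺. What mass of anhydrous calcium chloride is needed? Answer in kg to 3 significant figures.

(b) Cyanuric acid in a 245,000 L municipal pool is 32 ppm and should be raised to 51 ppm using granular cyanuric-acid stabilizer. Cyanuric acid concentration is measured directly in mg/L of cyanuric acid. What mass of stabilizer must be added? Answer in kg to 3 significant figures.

(a) 2.66 kg; (b) 4.66 kg

(a) Hardness to add: (256 − 159) = 97 mg/L as CaCO₃ × 24,700 L = 2396 g as CaCO₃.
(a) Moles of Ca²⁺ (1 mol Ca²⁺ ≡ 1 mol CaCO₃): 2396 / 100.1 g/mol = 23.94 mol.
(a) Mass of CaCl₂: 23.94 × 111 = 2657 g.

(b) CYA to add: (51 − 32) = 19 mg/L × 245,000 L = 4655 g cyanuric acid.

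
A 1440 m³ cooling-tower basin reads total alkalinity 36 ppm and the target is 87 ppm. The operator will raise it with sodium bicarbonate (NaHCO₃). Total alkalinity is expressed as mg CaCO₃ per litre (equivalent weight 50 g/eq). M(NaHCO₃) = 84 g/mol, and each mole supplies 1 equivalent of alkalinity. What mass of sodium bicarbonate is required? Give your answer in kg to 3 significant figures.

123 kg

Volume: 1440 m³ = 1,440,000 L.
Alkalinity to add: (87 − 36) = 51 mg/L as CaCO₃ × 1,440,000 L = 73,440 g as CaCO₃.
Equivalents: 73,440 g ÷ 50 g/eq = 1469 eq.
NaHCO₃ supplies 1 eq per mole → 1469 mol.
Mass: 1469 mol × 84 g/mol = 123,400 g.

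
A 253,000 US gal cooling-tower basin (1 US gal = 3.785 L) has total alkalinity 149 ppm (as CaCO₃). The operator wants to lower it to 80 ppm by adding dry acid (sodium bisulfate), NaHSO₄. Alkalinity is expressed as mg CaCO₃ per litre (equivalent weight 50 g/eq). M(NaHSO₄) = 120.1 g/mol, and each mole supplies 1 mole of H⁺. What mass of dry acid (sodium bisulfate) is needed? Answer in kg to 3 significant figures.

Volume: 253,000 US gal × 3.785 L/gal = 957,605 L.
Alkalinity to neutralize: (149 − 80) = 69 mg/L as CaCO₃ × 957,605 L = 66,070 g as CaCO₃.
Equivalents of H⁺ required: 66,070 ÷ 50 g/eq = 1321 eq = 1321 mol NaHSO₄.
Mass of NaHSO₄: 1321 × 120.1 = 158,700 g.

159 kg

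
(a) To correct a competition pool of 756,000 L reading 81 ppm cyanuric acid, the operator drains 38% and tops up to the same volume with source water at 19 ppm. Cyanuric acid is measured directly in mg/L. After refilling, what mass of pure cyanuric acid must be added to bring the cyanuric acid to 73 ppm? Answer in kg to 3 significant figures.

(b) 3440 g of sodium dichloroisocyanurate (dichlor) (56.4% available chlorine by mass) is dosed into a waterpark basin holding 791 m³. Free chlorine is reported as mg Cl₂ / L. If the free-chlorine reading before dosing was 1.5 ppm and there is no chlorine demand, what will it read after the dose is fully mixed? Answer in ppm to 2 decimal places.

(a) After draining 38% and refilling: 81 × 0.62 + 19 × 0.38 = 57.44 ppm.
(a) Deficit to target: 73 − 57.44 = 15.56 mg/L.
(a) Mass: 15.56 mg/L × 756,000 L = 11,760 g cyanuric acid.

(b) Volume: 791 m³ = 791,000 L.
(b) Available chlorine delivered: 3440 g × 0.564 = 1940 g as Cl₂.
(b) Concentration rise: 1940 g / 791,000 L = 2.453 mg/L = 2.45 ppm.
(b) Final FC: 1.5 + 2.45 = 3.95 ppm.

(a) 11.8 kg; (b) 3.95 ppm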